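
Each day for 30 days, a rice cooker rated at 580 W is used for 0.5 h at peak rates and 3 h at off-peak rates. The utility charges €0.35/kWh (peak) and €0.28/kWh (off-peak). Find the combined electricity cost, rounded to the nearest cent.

€17.66

Peak energy = 0.58 kW × 0.5 h × 30 = 8.7 kWh
Off-peak energy = 0.58 kW × 3 h × 30 = 52.2 kWh
Cost = 8.7 × €0.35 + 52.2 × €0.28 = €3.045 + €14.616 = €17.66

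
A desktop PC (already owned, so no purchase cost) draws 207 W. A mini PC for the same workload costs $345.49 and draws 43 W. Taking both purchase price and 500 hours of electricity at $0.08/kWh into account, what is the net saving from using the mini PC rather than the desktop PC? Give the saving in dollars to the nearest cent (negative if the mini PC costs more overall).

-$338.93

desktop PC: $0.00 + (207/1000) kW × 500 h × $0.08 = $0.00 + $8.28 = $8.28
mini PC: $345.49 + (43/1000) kW × 500 h × $0.08 = $345.49 + $1.72 = $347.21
Saving = $8.28 − $347.21 = −$338.93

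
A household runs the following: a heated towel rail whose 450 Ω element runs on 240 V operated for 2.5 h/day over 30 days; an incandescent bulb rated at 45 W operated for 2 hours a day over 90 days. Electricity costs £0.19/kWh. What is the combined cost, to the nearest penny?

heated towel rail: Power = V²/R = 240²/450 = 128 W = 0.128 kW
heated towel rail: Runtime = 2.5 h/day × 30 days = 75 h
heated towel rail: 0.128 kW × 75 h = 9.6 kWh
incandescent bulb: Runtime = 2 h/day × 90 days = 180 h
incandescent bulb: 0.045 kW × 180 h = 8.1 kWh
Total energy = 17.7 kWh
Cost = 17.7 × £0.19 = £3.36

£3.36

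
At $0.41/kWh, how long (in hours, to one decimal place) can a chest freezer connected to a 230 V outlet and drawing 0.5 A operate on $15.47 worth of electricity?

Power = 0.5 A × 230 V = 115 W = 0.115 kW
Energy available = $15.47 ÷ $0.41/kWh = 37.7317 kWh
Hours = 37.7317 kWh ÷ 0.115 kW = 328.1 h

328.1 h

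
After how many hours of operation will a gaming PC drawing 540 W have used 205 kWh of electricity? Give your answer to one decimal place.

Hours = 205 kWh ÷ 0.54 kW = 379.6 h

379.6 h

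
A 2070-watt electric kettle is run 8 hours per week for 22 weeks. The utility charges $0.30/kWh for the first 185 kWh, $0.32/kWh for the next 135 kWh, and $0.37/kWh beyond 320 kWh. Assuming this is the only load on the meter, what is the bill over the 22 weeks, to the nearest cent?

$115.10

Runtime = 8 h/week × 22 weeks = 176 h
Energy = 2.07 kW × 176 h = 364.32 kWh
Tier 1 (0–185 kWh): 185 × $0.30 = $55.5
Tier 2 (185–320 kWh): 135 × $0.32 = $43.2
Above 320 kWh: 44.32 × $0.37 = $16.3984
Bill = $115.10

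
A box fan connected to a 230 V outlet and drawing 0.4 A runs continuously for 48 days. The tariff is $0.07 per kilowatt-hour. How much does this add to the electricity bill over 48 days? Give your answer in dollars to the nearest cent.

$7.42

Power = 0.4 A × 230 V = 92 W = 0.092 kW
Runtime = 24 h × 48 = 1152 h
Energy = 0.092 kW × 1152 h = 105.984 kWh
Cost = 105.984 kWh × $0.07/kWh = $7.42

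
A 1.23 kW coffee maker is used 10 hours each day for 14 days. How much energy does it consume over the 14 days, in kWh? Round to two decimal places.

172.20 kWh

Runtime = 10 h/day × 14 days = 140 h
Energy = 1.23 kW × 140 h = 172.2 kWh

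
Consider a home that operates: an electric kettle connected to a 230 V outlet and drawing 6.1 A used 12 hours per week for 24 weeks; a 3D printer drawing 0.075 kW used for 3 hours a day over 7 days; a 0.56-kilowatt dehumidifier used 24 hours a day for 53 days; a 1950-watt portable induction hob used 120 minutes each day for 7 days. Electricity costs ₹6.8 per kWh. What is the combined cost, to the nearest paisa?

electric kettle: Power = 6.1 A × 230 V = 1403 W = 1.403 kW
electric kettle: Runtime = 12 h/week × 24 weeks = 288 h
electric kettle: 1.403 kW × 288 h = 404.064 kWh
3D printer: Runtime = 3 h/day × 7 days = 21 h
3D printer: 0.075 kW × 21 h = 1.575 kWh
dehumidifier: Runtime = 24 h × 53 = 1272 h
dehumidifier: 0.56 kW × 1272 h = 712.32 kWh
portable induction hob: Runtime = 120 min × 7 = 840 min = 14 h
portable induction hob: 1.95 kW × 14 h = 27.3 kWh
Total energy = 1145.259 kWh
Cost = 1145.259 × ₹6.8 = ₹7787.76

₹7787.76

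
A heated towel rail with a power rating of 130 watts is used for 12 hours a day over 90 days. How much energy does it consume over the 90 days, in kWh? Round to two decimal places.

Runtime = 12 h/day × 90 days = 1080 h
Energy = 0.13 kW × 1080 h = 140.4 kWh

140.40 kWh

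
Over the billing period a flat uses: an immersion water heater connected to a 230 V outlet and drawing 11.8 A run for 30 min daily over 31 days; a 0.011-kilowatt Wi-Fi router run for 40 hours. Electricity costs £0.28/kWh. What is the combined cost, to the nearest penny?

£11.90

immersion water heater: Power = 11.8 A × 230 V = 2714 W = 2.714 kW
immersion water heater: Runtime = 30 min × 31 = 930 min = 15.5 h
immersion water heater: 2.714 kW × 15.5 h = 42.067 kWh
Wi-Fi router: 0.011 kW × 40 h = 0.44 kWh
Total energy = 42.507 kWh
Cost = 42.507 × £0.28 = £11.90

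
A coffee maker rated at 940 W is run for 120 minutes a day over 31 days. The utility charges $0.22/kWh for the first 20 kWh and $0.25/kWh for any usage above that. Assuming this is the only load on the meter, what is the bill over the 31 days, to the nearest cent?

$13.97

Runtime = 120 min × 31 = 3720 min = 62 h
Energy = 0.94 kW × 62 h = 58.28 kWh
Tier 1 (0–20 kWh): 20 × $0.22 = $4.4
Above 20 kWh: 38.28 × $0.25 = $9.57
Bill = $13.97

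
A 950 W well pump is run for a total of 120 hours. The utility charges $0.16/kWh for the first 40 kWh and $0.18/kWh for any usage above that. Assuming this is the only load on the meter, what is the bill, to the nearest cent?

$19.72

Energy = 0.95 kW × 120 h = 114 kWh
Tier 1 (0–40 kWh): 40 × $0.16 = $6.4
Above 40 kWh: 74 × $0.18 = $13.32
Bill = $19.72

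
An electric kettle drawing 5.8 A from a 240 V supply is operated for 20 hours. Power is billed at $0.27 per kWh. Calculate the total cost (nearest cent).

$7.52

Power = 5.8 A × 240 V = 1392 W = 1.392 kW
Energy = 1.392 kW × 20 h = 27.84 kWh
Cost = 27.84 kWh × $0.27/kWh = $7.52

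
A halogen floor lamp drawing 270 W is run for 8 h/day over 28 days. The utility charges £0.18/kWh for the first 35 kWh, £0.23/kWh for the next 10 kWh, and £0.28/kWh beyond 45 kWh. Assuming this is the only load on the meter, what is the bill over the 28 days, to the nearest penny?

Runtime = 8 h/day × 28 days = 224 h
Energy = 0.27 kW × 224 h = 60.48 kWh
Tier 1 (0–35 kWh): 35 × £0.18 = £6.3
Tier 2 (35–45 kWh): 10 × £0.23 = £2.3
Above 45 kWh: 15.48 × £0.28 = £4.3344
Bill = £12.93

£12.93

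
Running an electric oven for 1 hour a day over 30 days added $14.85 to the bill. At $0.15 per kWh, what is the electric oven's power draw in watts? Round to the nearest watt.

Energy = $14.85 ÷ $0.15/kWh = 99 kWh
Runtime = 1 h/day × 30 days = 30 h
Power = 99 kWh ÷ 30 h = 3.3 kW = 3300 W

3300 W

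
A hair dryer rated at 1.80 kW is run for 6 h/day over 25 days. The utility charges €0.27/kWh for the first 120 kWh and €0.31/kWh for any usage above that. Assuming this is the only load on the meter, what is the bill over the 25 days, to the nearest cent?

€78.90

Runtime = 6 h/day × 25 days = 150 h
Energy = 1.8 kW × 150 h = 270 kWh
Tier 1 (0–120 kWh): 120 × €0.27 = €32.4
Above 120 kWh: 150 × €0.31 = €46.5
Bill = €78.90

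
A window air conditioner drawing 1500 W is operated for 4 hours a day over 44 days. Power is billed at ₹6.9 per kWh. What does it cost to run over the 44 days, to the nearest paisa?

₹1821.60

Runtime = 4 h/day × 44 days = 176 h
Energy = 1.5 kW × 176 h = 264 kWh
Cost = 264 kWh × ₹6.9/kWh = ₹1821.60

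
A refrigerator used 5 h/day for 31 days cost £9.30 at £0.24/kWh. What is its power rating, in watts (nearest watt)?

250 W

Energy = £9.30 ÷ £0.24/kWh = 38.75 kWh
Runtime = 5 h/day × 31 days = 155 h
Power = 38.75 kWh ÷ 155 h = 0.25 kW = 250 W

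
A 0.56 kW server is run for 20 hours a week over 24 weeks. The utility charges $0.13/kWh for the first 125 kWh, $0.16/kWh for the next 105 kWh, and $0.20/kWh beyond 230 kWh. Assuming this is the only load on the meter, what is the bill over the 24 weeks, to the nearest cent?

Runtime = 20 h/week × 24 weeks = 480 h
Energy = 0.56 kW × 480 h = 268.8 kWh
Tier 1 (0–125 kWh): 125 × $0.13 = $16.25
Tier 2 (125–230 kWh): 105 × $0.16 = $16.8
Above 230 kWh: 38.8 × $0.20 = $7.76
Bill = $40.81

$40.81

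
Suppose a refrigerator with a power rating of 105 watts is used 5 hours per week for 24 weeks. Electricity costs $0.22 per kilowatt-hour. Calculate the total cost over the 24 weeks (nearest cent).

$2.77

Runtime = 5 h/week × 24 weeks = 120 h
Energy = 0.105 kW × 120 h = 12.6 kWh
Cost = 12.6 kWh × $0.22/kWh = $2.77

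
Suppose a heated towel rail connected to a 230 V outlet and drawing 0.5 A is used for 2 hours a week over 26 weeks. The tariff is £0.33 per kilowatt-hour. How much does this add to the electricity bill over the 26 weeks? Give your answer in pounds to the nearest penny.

£1.97

Power = 0.5 A × 230 V = 115 W = 0.115 kW
Runtime = 2 h/week × 26 weeks = 52 h
Energy = 0.115 kW × 52 h = 5.98 kWh
Cost = 5.98 kWh × £0.33/kWh = £1.97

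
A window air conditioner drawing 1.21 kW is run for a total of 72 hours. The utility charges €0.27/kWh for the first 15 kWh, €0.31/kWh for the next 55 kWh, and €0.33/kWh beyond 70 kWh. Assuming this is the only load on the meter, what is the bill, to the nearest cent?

€26.75

Energy = 1.21 kW × 72 h = 87.12 kWh
Tier 1 (0–15 kWh): 15 × €0.27 = €4.05
Tier 2 (15–70 kWh): 55 × €0.31 = €17.05
Above 70 kWh: 17.12 × €0.33 = €5.6496
Bill = €26.75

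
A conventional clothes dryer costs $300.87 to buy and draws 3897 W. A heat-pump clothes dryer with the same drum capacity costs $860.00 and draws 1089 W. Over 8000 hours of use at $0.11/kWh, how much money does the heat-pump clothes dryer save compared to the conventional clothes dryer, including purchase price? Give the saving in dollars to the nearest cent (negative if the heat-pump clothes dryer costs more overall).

conventional clothes dryer: $300.87 + (3897/1000) kW × 8000 h × $0.11 = $300.87 + $3429.36 = $3730.23
heat-pump clothes dryer: $860.00 + (1089/1000) kW × 8000 h × $0.11 = $860.00 + $958.32 = $1818.32
Saving = $3730.23 − $1818.32 = $1911.91

$1911.91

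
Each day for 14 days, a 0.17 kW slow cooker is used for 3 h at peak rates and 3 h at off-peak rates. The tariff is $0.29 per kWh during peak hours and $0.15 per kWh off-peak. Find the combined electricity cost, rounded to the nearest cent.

$3.14

Peak energy = 0.17 kW × 3 h × 14 = 7.14 kWh
Off-peak energy = 0.17 kW × 3 h × 14 = 7.14 kWh
Cost = 7.14 × $0.29 + 7.14 × $0.15 = $2.0706 + $1.071 = $3.14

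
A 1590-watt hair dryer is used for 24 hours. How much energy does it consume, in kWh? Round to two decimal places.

38.16 kWh

Energy = 1.59 kW × 24 h = 38.16 kWh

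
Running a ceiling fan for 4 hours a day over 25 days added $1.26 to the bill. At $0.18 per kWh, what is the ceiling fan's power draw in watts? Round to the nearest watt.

70 W

Energy = $1.26 ÷ $0.18/kWh = 7 kWh
Runtime = 4 h/day × 25 days = 100 h
Power = 7 kWh ÷ 100 h = 0.07 kW = 70 W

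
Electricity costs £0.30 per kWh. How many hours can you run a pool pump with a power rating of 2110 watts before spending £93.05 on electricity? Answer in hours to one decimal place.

Energy available = £93.05 ÷ £0.30/kWh = 310.1667 kWh
Hours = 310.1667 kWh ÷ 2.11 kW = 147.0 h

147.0 h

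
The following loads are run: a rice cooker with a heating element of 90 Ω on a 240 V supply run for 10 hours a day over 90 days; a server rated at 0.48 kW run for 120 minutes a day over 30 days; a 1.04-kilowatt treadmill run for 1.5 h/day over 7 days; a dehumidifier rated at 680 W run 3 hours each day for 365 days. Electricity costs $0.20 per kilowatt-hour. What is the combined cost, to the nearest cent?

rice cooker: Power = V²/R = 240²/90 = 640 W = 0.64 kW
rice cooker: Runtime = 10 h/day × 90 days = 900 h
rice cooker: 0.64 kW × 900 h = 576 kWh
server: Runtime = 120 min × 30 = 3600 min = 60 h
server: 0.48 kW × 60 h = 28.8 kWh
treadmill: Runtime = 1.5 h/day × 7 days = 10.5 h
treadmill: 1.04 kW × 10.5 h = 10.92 kWh
dehumidifier: Runtime = 3 h/day × 365 days = 1095 h
dehumidifier: 0.68 kW × 1095 h = 744.6 kWh
Total energy = 1360.32 kWh
Cost = 1360.32 × $0.20 = $272.06

$272.06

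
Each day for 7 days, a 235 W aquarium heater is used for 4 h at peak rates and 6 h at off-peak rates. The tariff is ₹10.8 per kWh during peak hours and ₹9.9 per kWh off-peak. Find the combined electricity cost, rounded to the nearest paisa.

Peak energy = 0.235 kW × 4 h × 7 = 6.58 kWh
Off-peak energy = 0.235 kW × 6 h × 7 = 9.87 kWh
Cost = 6.58 × ₹10.8 + 9.87 × ₹9.9 = ₹71.064 + ₹97.713 = ₹168.78

₹168.78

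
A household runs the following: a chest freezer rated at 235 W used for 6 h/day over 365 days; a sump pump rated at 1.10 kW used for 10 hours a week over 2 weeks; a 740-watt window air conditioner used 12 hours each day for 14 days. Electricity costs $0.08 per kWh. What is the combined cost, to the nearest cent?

$52.88

chest freezer: Runtime = 6 h/day × 365 days = 2190 h
chest freezer: 0.235 kW × 2190 h = 514.65 kWh
sump pump: Runtime = 10 h/week × 2 weeks = 20 h
sump pump: 1.1 kW × 20 h = 22 kWh
window air conditioner: Runtime = 12 h/day × 14 days = 168 h
window air conditioner: 0.74 kW × 168 h = 124.32 kWh
Total energy = 660.97 kWh
Cost = 660.97 × $0.08 = $52.88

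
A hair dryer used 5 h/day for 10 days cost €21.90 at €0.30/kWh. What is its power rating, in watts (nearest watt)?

1460 W

Energy = €21.90 ÷ €0.30/kWh = 73 kWh
Runtime = 5 h/day × 10 days = 50 h
Power = 73 kWh ÷ 50 h = 1.46 kW = 1460 W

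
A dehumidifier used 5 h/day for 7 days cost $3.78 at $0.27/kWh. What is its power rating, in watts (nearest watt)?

400 W

Energy = $3.78 ÷ $0.27/kWh = 14 kWh
Runtime = 5 h/day × 7 days = 35 h
Power = 14 kWh ÷ 35 h = 0.4 kW = 400 W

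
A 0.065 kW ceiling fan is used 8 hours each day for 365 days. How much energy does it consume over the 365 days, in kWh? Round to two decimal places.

Runtime = 8 h/day × 365 days = 2920 h
Energy = 0.065 kW × 2920 h = 189.8 kWh

189.80 kWh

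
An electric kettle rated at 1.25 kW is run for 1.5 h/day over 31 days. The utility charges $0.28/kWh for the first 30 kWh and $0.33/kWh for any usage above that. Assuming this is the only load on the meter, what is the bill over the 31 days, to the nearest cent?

$17.68

Runtime = 1.5 h/day × 31 days = 46.5 h
Energy = 1.25 kW × 46.5 h = 58.125 kWh
Tier 1 (0–30 kWh): 30 × $0.28 = $8.4
Above 30 kWh: 28.125 × $0.33 = $9.28125
Bill = $17.68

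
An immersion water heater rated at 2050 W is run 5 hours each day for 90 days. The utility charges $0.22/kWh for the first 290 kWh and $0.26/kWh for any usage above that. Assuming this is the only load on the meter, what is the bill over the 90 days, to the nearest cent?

$228.25

Runtime = 5 h/day × 90 days = 450 h
Energy = 2.05 kW × 450 h = 922.5 kWh
Tier 1 (0–290 kWh): 290 × $0.22 = $63.8
Above 290 kWh: 632.5 × $0.26 = $164.45
Bill = $228.25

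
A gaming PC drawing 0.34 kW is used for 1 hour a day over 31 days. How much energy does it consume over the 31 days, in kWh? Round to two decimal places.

10.54 kWh

Runtime = 1 h/day × 31 days = 31 h
Energy = 0.34 kW × 31 h = 10.54 kWh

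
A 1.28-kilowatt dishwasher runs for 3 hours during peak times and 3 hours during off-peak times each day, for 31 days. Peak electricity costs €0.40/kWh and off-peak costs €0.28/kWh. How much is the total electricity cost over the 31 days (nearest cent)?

Peak energy = 1.28 kW × 3 h × 31 = 119.04 kWh
Off-peak energy = 1.28 kW × 3 h × 31 = 119.04 kWh
Cost = 119.04 × €0.40 + 119.04 × €0.28 = €47.616 + €33.3312 = €80.95

€80.95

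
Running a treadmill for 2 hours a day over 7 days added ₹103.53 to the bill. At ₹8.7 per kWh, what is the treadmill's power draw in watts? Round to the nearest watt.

Energy = ₹103.53 ÷ ₹8.7/kWh = 11.9 kWh
Runtime = 2 h/day × 7 days = 14 h
Power = 11.9 kWh ÷ 14 h = 0.85 kW = 850 W

850 W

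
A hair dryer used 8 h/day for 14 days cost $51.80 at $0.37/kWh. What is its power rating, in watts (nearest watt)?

1250 W

Energy = $51.80 ÷ $0.37/kWh = 140 kWh
Runtime = 8 h/day × 14 days = 112 h
Power = 140 kWh ÷ 112 h = 1.25 kW = 1250 W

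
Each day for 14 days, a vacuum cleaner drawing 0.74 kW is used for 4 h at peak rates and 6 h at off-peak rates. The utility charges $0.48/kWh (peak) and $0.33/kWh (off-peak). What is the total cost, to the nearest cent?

$40.40

Peak energy = 0.74 kW × 4 h × 14 = 41.44 kWh
Off-peak energy = 0.74 kW × 6 h × 14 = 62.16 kWh
Cost = 41.44 × $0.48 + 62.16 × $0.33 = $19.8912 + $20.5128 = $40.40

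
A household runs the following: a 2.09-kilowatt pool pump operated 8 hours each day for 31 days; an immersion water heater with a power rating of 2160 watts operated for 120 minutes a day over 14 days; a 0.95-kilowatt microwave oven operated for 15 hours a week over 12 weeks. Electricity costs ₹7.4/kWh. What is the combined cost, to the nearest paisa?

pool pump: Runtime = 8 h/day × 31 days = 248 h
pool pump: 2.09 kW × 248 h = 518.32 kWh
immersion water heater: Runtime = 120 min × 14 = 1680 min = 28 h
immersion water heater: 2.16 kW × 28 h = 60.48 kWh
microwave oven: Runtime = 15 h/week × 12 weeks = 180 h
microwave oven: 0.95 kW × 180 h = 171 kWh
Total energy = 749.8 kWh
Cost = 749.8 × ₹7.4 = ₹5548.52

₹5548.52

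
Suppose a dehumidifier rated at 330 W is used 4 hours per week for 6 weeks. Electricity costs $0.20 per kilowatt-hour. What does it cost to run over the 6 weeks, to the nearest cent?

$1.58

Runtime = 4 h/week × 6 weeks = 24 h
Energy = 0.33 kW × 24 h = 7.92 kWh
Cost = 7.92 kWh × $0.20/kWh = $1.58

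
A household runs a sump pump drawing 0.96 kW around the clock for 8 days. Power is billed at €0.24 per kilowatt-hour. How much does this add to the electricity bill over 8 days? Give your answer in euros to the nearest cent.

Runtime = 24 h × 8 = 192 h
Energy = 0.96 kW × 192 h = 184.32 kWh
Cost = 184.32 kWh × €0.24/kWh = €44.24

€44.24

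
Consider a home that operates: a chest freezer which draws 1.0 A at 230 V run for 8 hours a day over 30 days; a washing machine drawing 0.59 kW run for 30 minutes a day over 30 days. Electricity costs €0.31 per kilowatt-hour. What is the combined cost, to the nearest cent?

€19.86

chest freezer: Power = 1.0 A × 230 V = 230 W = 0.23 kW
chest freezer: Runtime = 8 h/day × 30 days = 240 h
chest freezer: 0.23 kW × 240 h = 55.2 kWh
washing machine: Runtime = 30 min × 30 = 900 min = 15 h
washing machine: 0.59 kW × 15 h = 8.85 kWh
Total energy = 64.05 kWh
Cost = 64.05 × €0.31 = €19.86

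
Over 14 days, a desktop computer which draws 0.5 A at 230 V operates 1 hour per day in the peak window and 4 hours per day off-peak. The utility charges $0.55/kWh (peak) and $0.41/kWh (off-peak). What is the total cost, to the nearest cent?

$3.53

Power = 0.5 A × 230 V = 115 W = 0.115 kW
Peak energy = 0.115 kW × 1 h × 14 = 1.61 kWh
Off-peak energy = 0.115 kW × 4 h × 14 = 6.44 kWh
Cost = 1.61 × $0.55 + 6.44 × $0.41 = $0.8855 + $2.6404 = $3.53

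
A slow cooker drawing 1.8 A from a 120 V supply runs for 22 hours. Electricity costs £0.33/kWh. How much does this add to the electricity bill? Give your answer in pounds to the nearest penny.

Power = 1.8 A × 120 V = 216 W = 0.216 kW
Energy = 0.216 kW × 22 h = 4.752 kWh
Cost = 4.752 kWh × £0.33/kWh = £1.57

£1.57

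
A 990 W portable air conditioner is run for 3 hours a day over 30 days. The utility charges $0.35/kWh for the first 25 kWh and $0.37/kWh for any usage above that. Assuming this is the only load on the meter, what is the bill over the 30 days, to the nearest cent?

$32.47

Runtime = 3 h/day × 30 days = 90 h
Energy = 0.99 kW × 90 h = 89.1 kWh
Tier 1 (0–25 kWh): 25 × $0.35 = $8.75
Above 25 kWh: 64.1 × $0.37 = $23.717
Bill = $32.47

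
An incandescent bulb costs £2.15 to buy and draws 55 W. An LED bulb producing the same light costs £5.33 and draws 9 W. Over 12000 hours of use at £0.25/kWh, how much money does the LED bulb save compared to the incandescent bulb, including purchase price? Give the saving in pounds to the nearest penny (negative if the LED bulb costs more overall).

£134.82

incandescent bulb: £2.15 + (55/1000) kW × 12000 h × £0.25 = £2.15 + £165 = £167.15
LED bulb: £5.33 + (9/1000) kW × 12000 h × £0.25 = £5.33 + £27 = £32.33
Saving = £167.15 − £32.33 = £134.82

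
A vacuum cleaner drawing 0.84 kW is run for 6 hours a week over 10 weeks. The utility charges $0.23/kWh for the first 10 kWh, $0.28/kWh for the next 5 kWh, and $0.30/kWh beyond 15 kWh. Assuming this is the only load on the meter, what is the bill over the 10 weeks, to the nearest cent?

Runtime = 6 h/week × 10 weeks = 60 h
Energy = 0.84 kW × 60 h = 50.4 kWh
Tier 1 (0–10 kWh): 10 × $0.23 = $2.3
Tier 2 (10–15 kWh): 5 × $0.28 = $1.4
Above 15 kWh: 35.4 × $0.30 = $10.62
Bill = $14.32

$14.32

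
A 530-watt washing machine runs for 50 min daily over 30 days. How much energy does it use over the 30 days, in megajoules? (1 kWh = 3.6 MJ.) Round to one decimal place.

Runtime = 50 min × 30 = 1500 min = 25 h
Energy = 0.53 kW × 25 h = 13.25 kWh
= 13.25 × 3.6 MJ = 47.7 MJ

47.7 MJ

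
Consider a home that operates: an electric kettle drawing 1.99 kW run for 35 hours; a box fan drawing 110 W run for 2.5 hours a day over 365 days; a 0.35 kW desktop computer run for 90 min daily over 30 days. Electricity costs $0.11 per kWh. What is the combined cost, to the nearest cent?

electric kettle: 1.99 kW × 35 h = 69.65 kWh
box fan: Runtime = 2.5 h/day × 365 days = 912.5 h
box fan: 0.11 kW × 912.5 h = 100.375 kWh
desktop computer: Runtime = 90 min × 30 = 2700 min = 45 h
desktop computer: 0.35 kW × 45 h = 15.75 kWh
Total energy = 185.775 kWh
Cost = 185.775 × $0.11 = $20.44

$20.44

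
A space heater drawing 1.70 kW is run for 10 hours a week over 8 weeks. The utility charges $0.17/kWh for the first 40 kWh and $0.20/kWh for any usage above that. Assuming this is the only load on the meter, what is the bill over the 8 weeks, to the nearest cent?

Runtime = 10 h/week × 8 weeks = 80 h
Energy = 1.7 kW × 80 h = 136 kWh
Tier 1 (0–40 kWh): 40 × $0.17 = $6.8
Above 40 kWh: 96 × $0.20 = $19.2
Bill = $26.00

$26.00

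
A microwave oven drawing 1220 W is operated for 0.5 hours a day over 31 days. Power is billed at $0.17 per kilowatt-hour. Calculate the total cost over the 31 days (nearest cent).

Runtime = 0.5 h/day × 31 days = 15.5 h
Energy = 1.22 kW × 15.5 h = 18.91 kWh
Cost = 18.91 kWh × $0.17/kWh = $3.21

$3.21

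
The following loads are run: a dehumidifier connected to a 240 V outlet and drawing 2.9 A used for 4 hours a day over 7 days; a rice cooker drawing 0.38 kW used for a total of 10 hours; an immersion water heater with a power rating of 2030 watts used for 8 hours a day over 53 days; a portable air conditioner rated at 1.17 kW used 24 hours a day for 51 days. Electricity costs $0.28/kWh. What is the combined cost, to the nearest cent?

dehumidifier: Power = 2.9 A × 240 V = 696 W = 0.696 kW
dehumidifier: Runtime = 4 h/day × 7 days = 28 h
dehumidifier: 0.696 kW × 28 h = 19.488 kWh
rice cooker: 0.38 kW × 10 h = 3.8 kWh
immersion water heater: Runtime = 8 h/day × 53 days = 424 h
immersion water heater: 2.03 kW × 424 h = 860.72 kWh
portable air conditioner: Runtime = 24 h × 51 = 1224 h
portable air conditioner: 1.17 kW × 1224 h = 1432.08 kWh
Total energy = 2316.088 kWh
Cost = 2316.088 × $0.28 = $648.50

$648.50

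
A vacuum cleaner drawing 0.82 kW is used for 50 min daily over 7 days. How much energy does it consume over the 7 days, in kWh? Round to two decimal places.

Runtime = 50 min × 7 = 350 min = 5.833333… h
Energy = 0.82 kW × 5.833333… h = 4.783333… kWh ≈ 4.78 kWh

4.78 kWh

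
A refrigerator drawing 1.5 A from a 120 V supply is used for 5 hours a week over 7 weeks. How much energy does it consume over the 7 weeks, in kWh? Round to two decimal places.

Power = 1.5 A × 120 V = 180 W = 0.18 kW
Runtime = 5 h/week × 7 weeks = 35 h
Energy = 0.18 kW × 35 h = 6.3 kWh

6.30 kWh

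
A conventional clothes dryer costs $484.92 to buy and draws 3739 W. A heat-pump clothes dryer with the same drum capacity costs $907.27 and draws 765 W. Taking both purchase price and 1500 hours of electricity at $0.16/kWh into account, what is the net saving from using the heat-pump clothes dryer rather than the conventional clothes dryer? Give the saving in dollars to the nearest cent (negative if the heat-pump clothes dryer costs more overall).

$291.41

conventional clothes dryer: $484.92 + (3739/1000) kW × 1500 h × $0.16 = $484.92 + $897.36 = $1382.28
heat-pump clothes dryer: $907.27 + (765/1000) kW × 1500 h × $0.16 = $907.27 + $183.6 = $1090.87
Saving = $1382.28 − $1090.87 = $291.41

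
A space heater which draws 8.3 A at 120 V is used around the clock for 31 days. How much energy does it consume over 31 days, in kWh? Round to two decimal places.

741.02 kWh

Power = 8.3 A × 120 V = 996 W = 0.996 kW
Runtime = 24 h × 31 = 744 h
Energy = 0.996 kW × 744 h = 741.024 kWh ≈ 741.02 kWh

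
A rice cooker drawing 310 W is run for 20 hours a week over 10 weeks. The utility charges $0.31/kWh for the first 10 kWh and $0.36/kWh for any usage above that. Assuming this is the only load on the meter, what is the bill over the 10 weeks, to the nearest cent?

Runtime = 20 h/week × 10 weeks = 200 h
Energy = 0.31 kW × 200 h = 62 kWh
Tier 1 (0–10 kWh): 10 × $0.31 = $3.1
Above 10 kWh: 52 × $0.36 = $18.72
Bill = $21.82

$21.82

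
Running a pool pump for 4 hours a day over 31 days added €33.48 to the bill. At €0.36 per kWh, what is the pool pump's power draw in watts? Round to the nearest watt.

750 W

Energy = €33.48 ÷ €0.36/kWh = 93 kWh
Runtime = 4 h/day × 31 days = 124 h
Power = 93 kWh ÷ 124 h = 0.75 kW = 750 W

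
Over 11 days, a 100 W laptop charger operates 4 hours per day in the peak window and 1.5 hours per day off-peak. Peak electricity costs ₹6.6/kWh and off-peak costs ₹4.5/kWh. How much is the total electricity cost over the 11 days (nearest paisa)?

Peak energy = 0.1 kW × 4 h × 11 = 4.4 kWh
Off-peak energy = 0.1 kW × 1.5 h × 11 = 1.65 kWh
Cost = 4.4 × ₹6.6 + 1.65 × ₹4.5 = ₹29.04 + ₹7.425 = ₹36.47

₹36.47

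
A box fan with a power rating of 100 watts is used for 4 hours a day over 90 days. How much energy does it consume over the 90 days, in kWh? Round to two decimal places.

36.00 kWh

Runtime = 4 h/day × 90 days = 360 h
Energy = 0.1 kW × 360 h = 36 kWh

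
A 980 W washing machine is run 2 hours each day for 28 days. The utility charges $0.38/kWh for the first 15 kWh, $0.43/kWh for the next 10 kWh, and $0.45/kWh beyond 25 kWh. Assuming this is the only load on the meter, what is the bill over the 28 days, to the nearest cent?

$23.45

Runtime = 2 h/day × 28 days = 56 h
Energy = 0.98 kW × 56 h = 54.88 kWh
Tier 1 (0–15 kWh): 15 × $0.38 = $5.7
Tier 2 (15–25 kWh): 10 × $0.43 = $4.3
Above 25 kWh: 29.88 × $0.45 = $13.446
Bill = $23.45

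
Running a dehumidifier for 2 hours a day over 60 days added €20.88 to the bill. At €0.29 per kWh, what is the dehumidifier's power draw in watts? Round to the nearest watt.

600 W

Energy = €20.88 ÷ €0.29/kWh = 72 kWh
Runtime = 2 h/day × 60 days = 120 h
Power = 72 kWh ÷ 120 h = 0.6 kW = 600 W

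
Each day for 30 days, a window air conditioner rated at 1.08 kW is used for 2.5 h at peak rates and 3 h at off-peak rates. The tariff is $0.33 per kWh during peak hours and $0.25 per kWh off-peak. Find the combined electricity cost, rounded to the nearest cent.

Peak energy = 1.08 kW × 2.5 h × 30 = 81 kWh
Off-peak energy = 1.08 kW × 3 h × 30 = 97.2 kWh
Cost = 81 × $0.33 + 97.2 × $0.25 = $26.73 + $24.3 = $51.03

$51.03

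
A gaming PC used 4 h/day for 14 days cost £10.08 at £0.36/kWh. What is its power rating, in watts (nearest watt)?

Energy = £10.08 ÷ £0.36/kWh = 28 kWh
Runtime = 4 h/day × 14 days = 56 h
Power = 28 kWh ÷ 56 h = 0.5 kW = 500 W

500 W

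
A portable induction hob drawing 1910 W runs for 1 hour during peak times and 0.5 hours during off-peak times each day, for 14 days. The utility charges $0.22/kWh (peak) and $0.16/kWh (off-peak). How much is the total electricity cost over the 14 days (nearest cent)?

Peak energy = 1.91 kW × 1 h × 14 = 26.74 kWh
Off-peak energy = 1.91 kW × 0.5 h × 14 = 13.37 kWh
Cost = 26.74 × $0.22 + 13.37 × $0.16 = $5.8828 + $2.1392 = $8.02

$8.02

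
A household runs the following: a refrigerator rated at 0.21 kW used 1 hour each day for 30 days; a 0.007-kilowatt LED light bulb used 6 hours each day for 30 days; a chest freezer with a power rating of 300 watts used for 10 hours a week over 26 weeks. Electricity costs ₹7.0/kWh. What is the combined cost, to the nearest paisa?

₹598.92

refrigerator: Runtime = 1 h/day × 30 days = 30 h
refrigerator: 0.21 kW × 30 h = 6.3 kWh
LED light bulb: Runtime = 6 h/day × 30 days = 180 h
LED light bulb: 0.007 kW × 180 h = 1.26 kWh
chest freezer: Runtime = 10 h/week × 26 weeks = 260 h
chest freezer: 0.3 kW × 260 h = 78 kWh
Total energy = 85.56 kWh
Cost = 85.56 × ₹7.0 = ₹598.92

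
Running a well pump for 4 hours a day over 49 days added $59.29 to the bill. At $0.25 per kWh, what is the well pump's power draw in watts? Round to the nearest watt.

Energy = $59.29 ÷ $0.25/kWh = 237.16 kWh
Runtime = 4 h/day × 49 days = 196 h
Power = 237.16 kWh ÷ 196 h = 1.21 kW = 1210 W

1210 W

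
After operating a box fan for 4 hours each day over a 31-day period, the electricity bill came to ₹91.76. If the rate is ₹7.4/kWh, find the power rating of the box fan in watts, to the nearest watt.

100 W

Energy = ₹91.76 ÷ ₹7.4/kWh = 12.4 kWh
Runtime = 4 h/day × 31 days = 124 h
Power = 12.4 kWh ÷ 124 h = 0.1 kW = 100 W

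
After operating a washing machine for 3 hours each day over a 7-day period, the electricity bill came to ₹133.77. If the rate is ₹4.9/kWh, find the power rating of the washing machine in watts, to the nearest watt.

Energy = ₹133.77 ÷ ₹4.9/kWh = 27.3 kWh
Runtime = 3 h/day × 7 days = 21 h
Power = 27.3 kWh ÷ 21 h = 1.3 kW = 1300 W

1300 W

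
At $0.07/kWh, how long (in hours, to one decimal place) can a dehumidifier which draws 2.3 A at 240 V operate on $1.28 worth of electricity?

33.1 h

Power = 2.3 A × 240 V = 552 W = 0.552 kW
Energy available = $1.28 ÷ $0.07/kWh = 18.2857 kWh
Hours = 18.2857 kWh ÷ 0.552 kW = 33.1 h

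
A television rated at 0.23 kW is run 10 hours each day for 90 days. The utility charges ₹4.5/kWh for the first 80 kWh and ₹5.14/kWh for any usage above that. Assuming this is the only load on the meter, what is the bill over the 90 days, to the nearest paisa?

Runtime = 10 h/day × 90 days = 900 h
Energy = 0.23 kW × 900 h = 207 kWh
Tier 1 (0–80 kWh): 80 × ₹4.5 = ₹360
Above 80 kWh: 127 × ₹5.14 = ₹652.78
Bill = ₹1012.78

₹1012.78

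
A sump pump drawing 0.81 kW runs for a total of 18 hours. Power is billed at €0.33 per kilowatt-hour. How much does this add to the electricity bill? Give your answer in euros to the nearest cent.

€4.81

Energy = 0.81 kW × 18 h = 14.58 kWh
Cost = 14.58 kWh × €0.33/kWh = €4.81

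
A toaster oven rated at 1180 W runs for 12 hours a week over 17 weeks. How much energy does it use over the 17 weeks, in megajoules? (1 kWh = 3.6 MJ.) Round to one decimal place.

Runtime = 12 h/week × 17 weeks = 204 h
Energy = 1.18 kW × 204 h = 240.72 kWh
= 240.72 × 3.6 MJ = 866.6 MJ

866.6 MJ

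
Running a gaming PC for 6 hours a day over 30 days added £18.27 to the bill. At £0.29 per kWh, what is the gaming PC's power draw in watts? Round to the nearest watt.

350 W

Energy = £18.27 ÷ £0.29/kWh = 63 kWh
Runtime = 6 h/day × 30 days = 180 h
Power = 63 kWh ÷ 180 h = 0.35 kW = 350 W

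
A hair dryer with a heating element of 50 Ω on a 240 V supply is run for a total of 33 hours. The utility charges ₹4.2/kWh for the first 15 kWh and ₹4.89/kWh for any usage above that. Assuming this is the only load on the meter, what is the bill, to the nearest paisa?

Power = V²/R = 240²/50 = 1152 W = 1.152 kW
Energy = 1.152 kW × 33 h = 38.016 kWh
Tier 1 (0–15 kWh): 15 × ₹4.2 = ₹63
Above 15 kWh: 23.016 × ₹4.89 = ₹112.54824
Bill = ₹175.55

₹175.55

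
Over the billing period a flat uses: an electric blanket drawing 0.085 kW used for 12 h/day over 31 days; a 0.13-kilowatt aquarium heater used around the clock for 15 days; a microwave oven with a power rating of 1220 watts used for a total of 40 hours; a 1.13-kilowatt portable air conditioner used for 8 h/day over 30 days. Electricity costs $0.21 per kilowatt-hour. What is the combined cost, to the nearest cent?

$83.67

electric blanket: Runtime = 12 h/day × 31 days = 372 h
electric blanket: 0.085 kW × 372 h = 31.62 kWh
aquarium heater: Runtime = 24 h × 15 = 360 h
aquarium heater: 0.13 kW × 360 h = 46.8 kWh
microwave oven: 1.22 kW × 40 h = 48.8 kWh
portable air conditioner: Runtime = 8 h/day × 30 days = 240 h
portable air conditioner: 1.13 kW × 240 h = 271.2 kWh
Total energy = 398.42 kWh
Cost = 398.42 × $0.21 = $83.67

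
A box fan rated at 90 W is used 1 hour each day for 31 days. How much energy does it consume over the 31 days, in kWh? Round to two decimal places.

Runtime = 1 h/day × 31 days = 31 h
Energy = 0.09 kW × 31 h = 2.79 kWh

2.79 kWh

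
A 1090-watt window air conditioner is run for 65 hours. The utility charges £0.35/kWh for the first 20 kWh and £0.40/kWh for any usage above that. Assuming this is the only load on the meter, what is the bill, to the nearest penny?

£27.34

Energy = 1.09 kW × 65 h = 70.85 kWh
Tier 1 (0–20 kWh): 20 × £0.35 = £7
Above 20 kWh: 50.85 × £0.40 = £20.34
Bill = £27.34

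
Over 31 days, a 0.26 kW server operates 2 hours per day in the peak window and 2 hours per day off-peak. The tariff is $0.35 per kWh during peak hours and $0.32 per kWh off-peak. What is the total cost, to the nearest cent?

Peak energy = 0.26 kW × 2 h × 31 = 16.12 kWh
Off-peak energy = 0.26 kW × 2 h × 31 = 16.12 kWh
Cost = 16.12 × $0.35 + 16.12 × $0.32 = $5.642 + $5.1584 = $10.80

$10.80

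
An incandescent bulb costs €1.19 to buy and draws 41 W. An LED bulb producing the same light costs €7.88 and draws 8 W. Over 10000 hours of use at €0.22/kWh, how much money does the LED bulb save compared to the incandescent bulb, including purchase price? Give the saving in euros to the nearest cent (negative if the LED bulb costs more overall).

incandescent bulb: €1.19 + (41/1000) kW × 10000 h × €0.22 = €1.19 + €90.2 = €91.39
LED bulb: €7.88 + (8/1000) kW × 10000 h × €0.22 = €7.88 + €17.6 = €25.48
Saving = €91.39 − €25.48 = €65.91

€65.91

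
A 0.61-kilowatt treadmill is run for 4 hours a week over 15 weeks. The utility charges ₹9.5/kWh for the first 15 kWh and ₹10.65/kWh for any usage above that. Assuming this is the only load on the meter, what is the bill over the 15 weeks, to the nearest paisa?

Runtime = 4 h/week × 15 weeks = 60 h
Energy = 0.61 kW × 60 h = 36.6 kWh
Tier 1 (0–15 kWh): 15 × ₹9.5 = ₹142.5
Above 15 kWh: 21.6 × ₹10.65 = ₹230.04
Bill = ₹372.54

₹372.54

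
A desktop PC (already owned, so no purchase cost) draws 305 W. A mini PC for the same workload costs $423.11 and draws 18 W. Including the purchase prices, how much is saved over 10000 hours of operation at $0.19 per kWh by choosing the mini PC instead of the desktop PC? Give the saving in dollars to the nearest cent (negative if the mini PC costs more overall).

$122.19

desktop PC: $0.00 + (305/1000) kW × 10000 h × $0.19 = $0.00 + $579.5 = $579.5
mini PC: $423.11 + (18/1000) kW × 10000 h × $0.19 = $423.11 + $34.2 = $457.31
Saving = $579.5 − $457.31 = $122.19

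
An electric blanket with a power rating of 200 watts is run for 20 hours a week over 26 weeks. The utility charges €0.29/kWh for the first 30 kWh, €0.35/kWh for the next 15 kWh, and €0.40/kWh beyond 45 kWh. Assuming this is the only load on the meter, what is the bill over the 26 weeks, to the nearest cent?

€37.55

Runtime = 20 h/week × 26 weeks = 520 h
Energy = 0.2 kW × 520 h = 104 kWh
Tier 1 (0–30 kWh): 30 × €0.29 = €8.7
Tier 2 (30–45 kWh): 15 × €0.35 = €5.25
Above 45 kWh: 59 × €0.40 = €23.6
Bill = €37.55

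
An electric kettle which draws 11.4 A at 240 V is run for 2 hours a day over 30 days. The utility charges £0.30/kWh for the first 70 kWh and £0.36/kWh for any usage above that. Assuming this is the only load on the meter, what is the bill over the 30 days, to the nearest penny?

£54.90

Power = 11.4 A × 240 V = 2736 W = 2.736 kW
Runtime = 2 h/day × 30 days = 60 h
Energy = 2.736 kW × 60 h = 164.16 kWh
Tier 1 (0–70 kWh): 70 × £0.30 = £21
Above 70 kWh: 94.16 × £0.36 = £33.8976
Bill = £54.90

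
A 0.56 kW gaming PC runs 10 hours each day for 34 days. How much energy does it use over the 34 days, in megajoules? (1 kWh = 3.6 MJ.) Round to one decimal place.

Runtime = 10 h/day × 34 days = 340 h
Energy = 0.56 kW × 340 h = 190.4 kWh
= 190.4 × 3.6 MJ = 685.4 MJ

685.4 MJ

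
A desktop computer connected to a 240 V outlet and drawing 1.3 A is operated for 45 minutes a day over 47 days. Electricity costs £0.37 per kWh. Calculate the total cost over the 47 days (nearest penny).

Power = 1.3 A × 240 V = 312 W = 0.312 kW
Runtime = 45 min × 47 = 2115 min = 35.25 h
Energy = 0.312 kW × 35.25 h = 10.998 kWh
Cost = 10.998 kWh × £0.37/kWh = £4.07

£4.07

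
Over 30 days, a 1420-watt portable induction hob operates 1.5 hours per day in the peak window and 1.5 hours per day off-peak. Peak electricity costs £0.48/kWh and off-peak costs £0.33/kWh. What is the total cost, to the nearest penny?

Peak energy = 1.42 kW × 1.5 h × 30 = 63.9 kWh
Off-peak energy = 1.42 kW × 1.5 h × 30 = 63.9 kWh
Cost = 63.9 × £0.48 + 63.9 × £0.33 = £30.672 + £21.087 = £51.76

£51.76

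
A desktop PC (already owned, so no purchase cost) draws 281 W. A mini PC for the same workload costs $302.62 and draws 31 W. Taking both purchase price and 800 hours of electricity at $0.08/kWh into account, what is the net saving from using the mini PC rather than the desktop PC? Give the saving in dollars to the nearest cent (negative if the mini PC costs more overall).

-$286.62

desktop PC: $0.00 + (281/1000) kW × 800 h × $0.08 = $0.00 + $17.984 = $17.984
mini PC: $302.62 + (31/1000) kW × 800 h × $0.08 = $302.62 + $1.984 = $304.604
Saving = $17.984 − $304.604 = −$286.62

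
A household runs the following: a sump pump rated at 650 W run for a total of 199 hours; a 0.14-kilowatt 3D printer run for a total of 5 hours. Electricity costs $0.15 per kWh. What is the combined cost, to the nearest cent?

$19.51

sump pump: 0.65 kW × 199 h = 129.35 kWh
3D printer: 0.14 kW × 5 h = 0.7 kWh
Total energy = 130.05 kWh
Cost = 130.05 × $0.15 = $19.51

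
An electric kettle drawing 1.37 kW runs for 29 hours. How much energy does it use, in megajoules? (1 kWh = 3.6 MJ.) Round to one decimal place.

Energy = 1.37 kW × 29 h = 39.73 kWh
= 39.73 × 3.6 MJ = 143.0 MJ

143.0 MJ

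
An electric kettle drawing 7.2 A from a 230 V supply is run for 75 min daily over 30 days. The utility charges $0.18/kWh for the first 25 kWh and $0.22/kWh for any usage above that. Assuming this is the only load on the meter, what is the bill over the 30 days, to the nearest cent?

$12.66

Power = 7.2 A × 230 V = 1656 W = 1.656 kW
Runtime = 75 min × 30 = 2250 min = 37.5 h
Energy = 1.656 kW × 37.5 h = 62.1 kWh
Tier 1 (0–25 kWh): 25 × $0.18 = $4.5
Above 25 kWh: 37.1 × $0.22 = $8.162
Bill = $12.66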